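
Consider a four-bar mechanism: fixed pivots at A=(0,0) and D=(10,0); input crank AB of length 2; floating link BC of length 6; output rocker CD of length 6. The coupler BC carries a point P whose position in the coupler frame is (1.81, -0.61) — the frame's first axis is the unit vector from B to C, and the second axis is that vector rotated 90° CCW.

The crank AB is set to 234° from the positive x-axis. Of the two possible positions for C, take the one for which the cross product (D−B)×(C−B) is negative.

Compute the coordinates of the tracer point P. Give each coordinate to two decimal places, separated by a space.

0.48 -2.58

A=(0,0), D=(10.00,0)
B = A + 2.00·(cos234°, sin234°) = (-1.1756, -1.6180)
|BD| = 11.2921
circle(B,6.00) ∩ circle(D,6.00): a=5.6460, h=2.0303
  candidates: C₊=(4.1213,1.2003) cross=22.926; C₋=(4.7031,-2.8184) cross=-22.926
  mode - wants cross < 0 → take C=(4.7031,-2.8184) (cross=-22.926)
ex = (C−B)/|BC| = (0.9798,-0.2001); ey = (0.2001,0.9798)
P = B + 1.81·ex + -0.61·ey = (0.4758,-2.5778)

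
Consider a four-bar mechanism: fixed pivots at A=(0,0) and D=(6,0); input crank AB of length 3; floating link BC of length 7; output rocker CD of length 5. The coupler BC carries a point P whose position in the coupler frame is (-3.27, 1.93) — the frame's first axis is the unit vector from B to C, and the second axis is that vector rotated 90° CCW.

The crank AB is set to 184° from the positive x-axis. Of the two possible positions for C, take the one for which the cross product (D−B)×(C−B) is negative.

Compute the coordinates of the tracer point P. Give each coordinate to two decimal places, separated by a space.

A=(0,0), D=(6.00,0)
B = A + 3.00·(cos184°, sin184°) = (-2.9927, -0.2093)
|BD| = 8.9951
circle(B,7.00) ∩ circle(D,5.00): a=5.8316, h=3.8720
  candidates: C₊=(2.7473,3.7973) cross=34.829; C₋=(2.9274,-3.9445) cross=-34.829
  mode - wants cross < 0 → take C=(2.9274,-3.9445) (cross=-34.829)
ex = (C−B)/|BC| = (0.8457,-0.5336); ey = (0.5336,0.8457)
P = B + -3.27·ex + 1.93·ey = (-4.7284,3.1679)

-4.73 3.17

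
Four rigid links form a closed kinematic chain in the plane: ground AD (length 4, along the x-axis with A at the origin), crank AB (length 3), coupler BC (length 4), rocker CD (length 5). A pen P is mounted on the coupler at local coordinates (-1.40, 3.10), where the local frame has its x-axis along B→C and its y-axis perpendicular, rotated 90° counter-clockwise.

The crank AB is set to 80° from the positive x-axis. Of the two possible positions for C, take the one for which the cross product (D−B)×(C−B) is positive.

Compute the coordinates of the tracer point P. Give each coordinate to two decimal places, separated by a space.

-2.27 4.90

A=(0,0), D=(4.00,0)
B = A + 3.00·(cos80°, sin80°) = (0.5209, 2.9544)
|BD| = 4.5643
circle(B,4.00) ∩ circle(D,5.00): a=1.2962, h=3.7842
  candidates: C₊=(3.9584,4.9998) cross=17.272; C₋=(-0.9405,-0.7690) cross=-17.272
  mode + wants cross > 0 → take C=(3.9584,4.9998) (cross=17.272)
ex = (C−B)/|BC| = (0.8594,0.5114); ey = (-0.5114,0.8594)
P = B + -1.40·ex + 3.10·ey = (-2.2674,4.9026)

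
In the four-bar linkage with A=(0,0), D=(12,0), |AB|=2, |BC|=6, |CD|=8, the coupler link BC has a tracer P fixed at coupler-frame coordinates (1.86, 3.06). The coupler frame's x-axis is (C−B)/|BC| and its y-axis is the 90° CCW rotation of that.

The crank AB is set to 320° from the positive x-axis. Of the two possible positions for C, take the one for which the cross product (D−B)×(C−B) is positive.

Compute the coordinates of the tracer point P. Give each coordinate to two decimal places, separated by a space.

0.04 1.97

A=(0,0), D=(12.00,0)
B = A + 2.00·(cos320°, sin320°) = (1.5321, -1.2856)
|BD| = 10.5466
circle(B,6.00) ∩ circle(D,8.00): a=3.9458, h=4.5200
  candidates: C₊=(4.8975,3.6817) cross=47.670; C₋=(5.9995,-5.2909) cross=-47.670
  mode + wants cross > 0 → take C=(4.8975,3.6817) (cross=47.670)
ex = (C−B)/|BC| = (0.5609,0.8279); ey = (-0.8279,0.5609)
P = B + 1.86·ex + 3.06·ey = (0.0421,1.9707)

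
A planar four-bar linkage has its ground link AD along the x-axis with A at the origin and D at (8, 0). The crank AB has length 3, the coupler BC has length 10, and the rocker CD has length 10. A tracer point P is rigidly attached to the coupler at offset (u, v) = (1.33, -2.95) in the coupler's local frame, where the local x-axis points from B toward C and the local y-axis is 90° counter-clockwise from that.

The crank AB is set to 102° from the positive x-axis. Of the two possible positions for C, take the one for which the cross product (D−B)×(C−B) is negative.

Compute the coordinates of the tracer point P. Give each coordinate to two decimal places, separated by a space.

-3.35 1.19

A=(0,0), D=(8.00,0)
B = A + 3.00·(cos102°, sin102°) = (-0.6237, 2.9344)
|BD| = 9.1093
circle(B,10.00) ∩ circle(D,10.00): a=4.5547, h=8.9025
  candidates: C₊=(6.5560,9.8952) cross=81.096; C₋=(0.8203,-6.9607) cross=-81.096
  mode - wants cross < 0 → take C=(0.8203,-6.9607) (cross=-81.096)
ex = (C−B)/|BC| = (0.1444,-0.9895); ey = (0.9895,0.1444)
P = B + 1.33·ex + -2.95·ey = (-3.3508,1.1924)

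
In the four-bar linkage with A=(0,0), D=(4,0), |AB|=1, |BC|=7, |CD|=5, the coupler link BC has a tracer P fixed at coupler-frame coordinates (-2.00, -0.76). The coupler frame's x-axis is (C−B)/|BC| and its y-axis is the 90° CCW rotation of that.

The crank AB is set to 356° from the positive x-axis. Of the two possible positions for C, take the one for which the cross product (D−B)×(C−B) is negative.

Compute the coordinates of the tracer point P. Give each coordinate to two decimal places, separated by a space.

A=(0,0), D=(4.00,0)
B = A + 1.00·(cos356°, sin356°) = (0.9976, -0.0698)
|BD| = 3.0032
circle(B,7.00) ∩ circle(D,5.00): a=5.4973, h=4.3336
  candidates: C₊=(6.3927,4.3903) cross=13.015; C₋=(6.5940,-4.2745) cross=-13.015
  mode - wants cross < 0 → take C=(6.5940,-4.2745) (cross=-13.015)
ex = (C−B)/|BC| = (0.7995,-0.6007); ey = (0.6007,0.7995)
P = B + -2.00·ex + -0.76·ey = (-1.0579,0.5240)

-1.06 0.52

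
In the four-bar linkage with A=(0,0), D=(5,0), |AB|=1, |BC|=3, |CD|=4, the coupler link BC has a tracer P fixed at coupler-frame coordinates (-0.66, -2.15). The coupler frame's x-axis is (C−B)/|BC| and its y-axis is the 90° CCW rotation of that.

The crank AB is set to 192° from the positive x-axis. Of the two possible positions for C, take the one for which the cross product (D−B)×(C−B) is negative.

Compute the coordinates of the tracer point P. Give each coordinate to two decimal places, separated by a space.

-2.74 -1.60

A=(0,0), D=(5.00,0)
B = A + 1.00·(cos192°, sin192°) = (-0.9781, -0.2079)
|BD| = 5.9818
circle(B,3.00) ∩ circle(D,4.00): a=2.4058, h=1.7923
  candidates: C₊=(1.3639,1.6669) cross=10.721; C₋=(1.4885,-1.9155) cross=-10.721
  mode - wants cross < 0 → take C=(1.4885,-1.9155) (cross=-10.721)
ex = (C−B)/|BC| = (0.8222,-0.5692); ey = (0.5692,0.8222)
P = B + -0.66·ex + -2.15·ey = (-2.7446,-1.6000)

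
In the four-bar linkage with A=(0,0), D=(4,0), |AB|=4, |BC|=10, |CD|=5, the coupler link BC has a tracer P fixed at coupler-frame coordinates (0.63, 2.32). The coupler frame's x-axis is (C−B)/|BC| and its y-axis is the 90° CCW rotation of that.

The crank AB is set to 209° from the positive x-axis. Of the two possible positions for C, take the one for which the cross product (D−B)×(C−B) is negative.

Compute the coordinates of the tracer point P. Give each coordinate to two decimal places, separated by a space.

-2.29 0.14

A=(0,0), D=(4.00,0)
B = A + 4.00·(cos209°, sin209°) = (-3.4985, -1.9392)
|BD| = 7.7452
circle(B,10.00) ∩ circle(D,5.00): a=8.7143, h=4.9052
  candidates: C₊=(3.7101,4.9916) cross=37.992; C₋=(6.1664,-4.5063) cross=-37.992
  mode - wants cross < 0 → take C=(6.1664,-4.5063) (cross=-37.992)
ex = (C−B)/|BC| = (0.9665,-0.2567); ey = (0.2567,0.9665)
P = B + 0.63·ex + 2.32·ey = (-2.2940,0.1413)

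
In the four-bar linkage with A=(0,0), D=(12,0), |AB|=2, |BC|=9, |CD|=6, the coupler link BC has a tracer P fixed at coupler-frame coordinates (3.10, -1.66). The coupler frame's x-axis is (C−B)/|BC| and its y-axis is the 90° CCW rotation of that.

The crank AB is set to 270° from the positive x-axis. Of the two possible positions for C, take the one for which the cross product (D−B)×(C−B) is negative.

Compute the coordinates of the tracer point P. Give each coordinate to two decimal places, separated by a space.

A=(0,0), D=(12.00,0)
B = A + 2.00·(cos270°, sin270°) = (-0.0000, -2.0000)
|BD| = 12.1655
circle(B,9.00) ∩ circle(D,6.00): a=7.9323, h=4.2520
  candidates: C₊=(7.1253,3.4982) cross=51.728; C₋=(8.5233,-4.8901) cross=-51.728
  mode - wants cross < 0 → take C=(8.5233,-4.8901) (cross=-51.728)
ex = (C−B)/|BC| = (0.9470,-0.3211); ey = (0.3211,0.9470)
P = B + 3.10·ex + -1.66·ey = (2.4028,-4.5676)

2.40 -4.57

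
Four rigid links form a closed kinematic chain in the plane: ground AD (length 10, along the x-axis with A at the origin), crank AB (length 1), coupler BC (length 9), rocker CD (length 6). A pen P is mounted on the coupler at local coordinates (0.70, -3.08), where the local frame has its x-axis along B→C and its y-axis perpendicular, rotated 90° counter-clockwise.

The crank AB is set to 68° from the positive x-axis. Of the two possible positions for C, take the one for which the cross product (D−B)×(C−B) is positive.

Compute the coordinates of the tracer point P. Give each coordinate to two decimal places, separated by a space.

A=(0,0), D=(10.00,0)
B = A + 1.00·(cos68°, sin68°) = (0.3746, 0.9272)
|BD| = 9.6699
circle(B,9.00) ∩ circle(D,6.00): a=7.1618, h=5.4506
  candidates: C₊=(8.0260,5.6660) cross=52.707; C₋=(6.9808,-5.1850) cross=-52.707
  mode + wants cross > 0 → take C=(8.0260,5.6660) (cross=52.707)
ex = (C−B)/|BC| = (0.8502,0.5265); ey = (-0.5265,0.8502)
P = B + 0.70·ex + -3.08·ey = (2.5914,-1.3227)

2.59 -1.32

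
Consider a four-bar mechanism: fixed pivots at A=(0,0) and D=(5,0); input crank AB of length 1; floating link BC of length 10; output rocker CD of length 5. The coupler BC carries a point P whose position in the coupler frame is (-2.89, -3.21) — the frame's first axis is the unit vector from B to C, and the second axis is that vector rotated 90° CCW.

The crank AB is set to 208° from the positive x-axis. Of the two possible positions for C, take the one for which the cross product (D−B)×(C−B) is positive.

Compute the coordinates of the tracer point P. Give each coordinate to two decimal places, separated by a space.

-2.07 -4.62

A=(0,0), D=(5.00,0)
B = A + 1.00·(cos208°, sin208°) = (-0.8829, -0.4695)
|BD| = 5.9017
circle(B,10.00) ∩ circle(D,5.00): a=9.3050, h=3.6630
  candidates: C₊=(8.1012,3.9221) cross=21.618; C₋=(8.6839,-3.3806) cross=-21.618
  mode + wants cross > 0 → take C=(8.1012,3.9221) (cross=21.618)
ex = (C−B)/|BC| = (0.8984,0.4392); ey = (-0.4392,0.8984)
P = B + -2.89·ex + -3.21·ey = (-2.0697,-4.6225)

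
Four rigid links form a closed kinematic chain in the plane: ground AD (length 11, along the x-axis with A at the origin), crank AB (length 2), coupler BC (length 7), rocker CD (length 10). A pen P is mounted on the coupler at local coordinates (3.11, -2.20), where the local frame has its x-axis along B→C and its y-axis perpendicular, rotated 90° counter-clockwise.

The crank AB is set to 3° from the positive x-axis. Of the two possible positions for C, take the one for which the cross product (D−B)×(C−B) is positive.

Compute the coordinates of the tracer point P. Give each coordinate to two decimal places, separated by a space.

A=(0,0), D=(11.00,0)
B = A + 2.00·(cos3°, sin3°) = (1.9973, 0.1047)
|BD| = 9.0033
circle(B,7.00) ∩ circle(D,10.00): a=1.6694, h=6.7980
  candidates: C₊=(3.7456,6.8828) cross=61.205; C₋=(3.5875,-6.7123) cross=-61.205
  mode + wants cross > 0 → take C=(3.7456,6.8828) (cross=61.205)
ex = (C−B)/|BC| = (0.2498,0.9683); ey = (-0.9683,0.2498)
P = B + 3.11·ex + -2.20·ey = (4.9043,2.5666)

4.90 2.57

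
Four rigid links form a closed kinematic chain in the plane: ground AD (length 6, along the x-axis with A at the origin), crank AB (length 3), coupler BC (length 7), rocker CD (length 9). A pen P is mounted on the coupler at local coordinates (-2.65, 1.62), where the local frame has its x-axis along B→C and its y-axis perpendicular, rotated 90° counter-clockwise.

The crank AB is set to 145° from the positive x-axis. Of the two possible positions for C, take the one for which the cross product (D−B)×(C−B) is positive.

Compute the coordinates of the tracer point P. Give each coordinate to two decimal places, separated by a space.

-5.24 0.34

A=(0,0), D=(6.00,0)
B = A + 3.00·(cos145°, sin145°) = (-2.4575, 1.7207)
|BD| = 8.6307
circle(B,7.00) ∩ circle(D,9.00): a=2.4615, h=6.5529
  candidates: C₊=(1.2611,7.6513) cross=56.557; C₋=(-1.3518,-5.1914) cross=-56.557
  mode + wants cross > 0 → take C=(1.2611,7.6513) (cross=56.557)
ex = (C−B)/|BC| = (0.5312,0.8472); ey = (-0.8472,0.5312)
P = B + -2.65·ex + 1.62·ey = (-5.2377,0.3362)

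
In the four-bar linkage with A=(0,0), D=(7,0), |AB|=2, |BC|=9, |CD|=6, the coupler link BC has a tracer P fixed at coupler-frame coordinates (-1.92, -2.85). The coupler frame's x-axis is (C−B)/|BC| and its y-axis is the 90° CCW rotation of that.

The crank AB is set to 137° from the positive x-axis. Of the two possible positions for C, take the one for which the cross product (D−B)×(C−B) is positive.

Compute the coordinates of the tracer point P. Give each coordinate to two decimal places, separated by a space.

-1.66 -2.07

A=(0,0), D=(7.00,0)
B = A + 2.00·(cos137°, sin137°) = (-1.4627, 1.3640)
|BD| = 8.5719
circle(B,9.00) ∩ circle(D,6.00): a=6.9108, h=5.7655
  candidates: C₊=(6.2775,5.9563) cross=49.421; C₋=(4.4426,-5.4277) cross=-49.421
  mode + wants cross > 0 → take C=(6.2775,5.9563) (cross=49.421)
ex = (C−B)/|BC| = (0.8600,0.5103); ey = (-0.5103,0.8600)
P = B + -1.92·ex + -2.85·ey = (-1.6597,-2.0668)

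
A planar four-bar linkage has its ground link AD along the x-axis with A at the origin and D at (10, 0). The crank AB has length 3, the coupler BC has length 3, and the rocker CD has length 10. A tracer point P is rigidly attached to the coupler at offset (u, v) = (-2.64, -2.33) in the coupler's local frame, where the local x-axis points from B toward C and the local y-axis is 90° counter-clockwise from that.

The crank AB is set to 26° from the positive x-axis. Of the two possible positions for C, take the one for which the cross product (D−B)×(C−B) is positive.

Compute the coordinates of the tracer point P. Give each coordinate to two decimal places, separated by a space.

A=(0,0), D=(10.00,0)
B = A + 3.00·(cos26°, sin26°) = (2.6964, 1.3151)
|BD| = 7.4211
circle(B,3.00) ∩ circle(D,10.00): a=-2.4206, h=1.7721
  candidates: C₊=(0.6281,3.4882) cross=13.151; C₋=(0.0000,0.0000) cross=-13.151
  mode + wants cross > 0 → take C=(0.6281,3.4882) (cross=13.151)
ex = (C−B)/|BC| = (-0.6894,0.7244); ey = (-0.7244,-0.6894)
P = B + -2.64·ex + -2.33·ey = (6.2042,1.0092)

6.20 1.01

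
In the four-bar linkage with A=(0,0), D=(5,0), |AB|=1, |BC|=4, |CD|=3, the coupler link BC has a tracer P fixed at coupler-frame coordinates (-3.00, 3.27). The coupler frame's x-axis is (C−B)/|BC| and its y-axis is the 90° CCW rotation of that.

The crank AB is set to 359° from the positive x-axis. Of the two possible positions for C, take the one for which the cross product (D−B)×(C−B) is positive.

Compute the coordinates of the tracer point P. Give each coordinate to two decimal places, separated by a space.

-3.43 0.23

A=(0,0), D=(5.00,0)
B = A + 1.00·(cos359°, sin359°) = (0.9998, -0.0175)
|BD| = 4.0002
circle(B,4.00) ∩ circle(D,3.00): a=2.8751, h=2.7810
  candidates: C₊=(3.8627,2.7761) cross=11.125; C₋=(3.8870,-2.7859) cross=-11.125
  mode + wants cross > 0 → take C=(3.8627,2.7761) (cross=11.125)
ex = (C−B)/|BC| = (0.7157,0.6984); ey = (-0.6984,0.7157)
P = B + -3.00·ex + 3.27·ey = (-3.4310,0.2278)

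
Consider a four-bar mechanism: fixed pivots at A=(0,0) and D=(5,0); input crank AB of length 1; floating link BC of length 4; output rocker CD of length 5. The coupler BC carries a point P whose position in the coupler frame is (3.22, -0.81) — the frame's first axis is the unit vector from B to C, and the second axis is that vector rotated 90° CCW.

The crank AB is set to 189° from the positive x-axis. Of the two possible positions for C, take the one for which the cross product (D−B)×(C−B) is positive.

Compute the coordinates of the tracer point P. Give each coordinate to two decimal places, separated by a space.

A=(0,0), D=(5.00,0)
B = A + 1.00·(cos189°, sin189°) = (-0.9877, -0.1564)
|BD| = 5.9897
circle(B,4.00) ∩ circle(D,5.00): a=2.2436, h=3.3115
  candidates: C₊=(1.1686,3.2126) cross=19.835; C₋=(1.3416,-3.4083) cross=-19.835
  mode + wants cross > 0 → take C=(1.1686,3.2126) (cross=19.835)
ex = (C−B)/|BC| = (0.5391,0.8423); ey = (-0.8423,0.5391)
P = B + 3.22·ex + -0.81·ey = (1.4304,2.1190)

1.43 2.12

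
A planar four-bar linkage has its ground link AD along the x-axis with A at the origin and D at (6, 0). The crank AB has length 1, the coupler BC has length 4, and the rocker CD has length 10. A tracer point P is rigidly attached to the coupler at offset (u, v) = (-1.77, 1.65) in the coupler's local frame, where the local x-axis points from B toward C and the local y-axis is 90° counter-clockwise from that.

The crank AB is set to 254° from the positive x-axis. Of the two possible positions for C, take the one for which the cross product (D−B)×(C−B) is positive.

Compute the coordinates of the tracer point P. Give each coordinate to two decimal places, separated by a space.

0.75 -3.15

A=(0,0), D=(6.00,0)
B = A + 1.00·(cos254°, sin254°) = (-0.2756, -0.9613)
|BD| = 6.3488
circle(B,4.00) ∩ circle(D,10.00): a=-3.4410, h=2.0395
  candidates: C₊=(-3.9857,0.5338) cross=12.949; C₋=(-3.3681,-3.4983) cross=-12.949
  mode + wants cross > 0 → take C=(-3.9857,0.5338) (cross=12.949)
ex = (C−B)/|BC| = (-0.9275,0.3738); ey = (-0.3738,-0.9275)
P = B + -1.77·ex + 1.65·ey = (0.7494,-3.1532)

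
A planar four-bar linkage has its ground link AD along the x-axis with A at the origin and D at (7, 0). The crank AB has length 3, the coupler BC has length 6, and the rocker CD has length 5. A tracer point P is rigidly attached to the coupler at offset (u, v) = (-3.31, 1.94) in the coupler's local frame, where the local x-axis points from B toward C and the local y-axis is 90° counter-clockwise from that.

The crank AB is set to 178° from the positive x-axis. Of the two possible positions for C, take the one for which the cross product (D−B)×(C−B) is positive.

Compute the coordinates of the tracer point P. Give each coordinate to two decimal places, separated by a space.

-6.79 0.68

A=(0,0), D=(7.00,0)
B = A + 3.00·(cos178°, sin178°) = (-2.9982, 0.1047)
|BD| = 9.9987
circle(B,6.00) ∩ circle(D,5.00): a=5.5494, h=2.2812
  candidates: C₊=(2.5748,2.3277) cross=22.809; C₋=(2.5271,-2.2345) cross=-22.809
  mode + wants cross > 0 → take C=(2.5748,2.3277) (cross=22.809)
ex = (C−B)/|BC| = (0.9288,0.3705); ey = (-0.3705,0.9288)
P = B + -3.31·ex + 1.94·ey = (-6.7914,0.6803)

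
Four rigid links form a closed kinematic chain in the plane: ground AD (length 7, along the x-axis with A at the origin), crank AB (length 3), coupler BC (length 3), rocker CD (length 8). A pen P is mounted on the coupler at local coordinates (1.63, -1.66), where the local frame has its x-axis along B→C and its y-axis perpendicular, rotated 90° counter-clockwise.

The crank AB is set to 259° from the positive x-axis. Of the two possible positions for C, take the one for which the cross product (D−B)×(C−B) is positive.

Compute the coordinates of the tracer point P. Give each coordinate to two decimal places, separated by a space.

A=(0,0), D=(7.00,0)
B = A + 3.00·(cos259°, sin259°) = (-0.5724, -2.9449)
|BD| = 8.1249
circle(B,3.00) ∩ circle(D,8.00): a=0.6778, h=2.9224
  candidates: C₊=(-1.0000,0.0245) cross=23.744; C₋=(1.1185,-5.4229) cross=-23.744
  mode + wants cross > 0 → take C=(-1.0000,0.0245) (cross=23.744)
ex = (C−B)/|BC| = (-0.1425,0.9898); ey = (-0.9898,-0.1425)
P = B + 1.63·ex + -1.66·ey = (0.8383,-1.0949)

0.84 -1.09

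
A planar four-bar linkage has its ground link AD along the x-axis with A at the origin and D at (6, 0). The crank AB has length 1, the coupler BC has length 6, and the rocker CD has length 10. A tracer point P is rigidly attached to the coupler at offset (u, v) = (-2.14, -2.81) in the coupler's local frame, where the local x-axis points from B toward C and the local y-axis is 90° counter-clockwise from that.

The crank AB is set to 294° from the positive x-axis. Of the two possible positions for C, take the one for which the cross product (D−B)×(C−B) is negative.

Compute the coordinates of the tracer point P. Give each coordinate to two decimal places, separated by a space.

-1.57 2.01

A=(0,0), D=(6.00,0)
B = A + 1.00·(cos294°, sin294°) = (0.4067, -0.9135)
|BD| = 5.6674
circle(B,6.00) ∩ circle(D,10.00): a=-2.8127, h=5.2999
  candidates: C₊=(-3.2235,3.8637) cross=30.037; C₋=(-1.5148,-6.5975) cross=-30.037
  mode - wants cross < 0 → take C=(-1.5148,-6.5975) (cross=-30.037)
ex = (C−B)/|BC| = (-0.3203,-0.9473); ey = (0.9473,-0.3203)
P = B + -2.14·ex + -2.81·ey = (-1.5699,2.0137)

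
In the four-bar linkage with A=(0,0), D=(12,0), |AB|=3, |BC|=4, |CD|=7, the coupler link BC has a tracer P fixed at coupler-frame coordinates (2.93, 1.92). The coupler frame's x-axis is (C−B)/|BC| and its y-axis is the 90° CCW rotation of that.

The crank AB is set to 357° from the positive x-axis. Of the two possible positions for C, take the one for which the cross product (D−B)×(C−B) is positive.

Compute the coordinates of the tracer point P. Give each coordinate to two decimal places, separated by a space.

3.46 3.31

A=(0,0), D=(12.00,0)
B = A + 3.00·(cos357°, sin357°) = (2.9959, -0.1570)
|BD| = 9.0055
circle(B,4.00) ∩ circle(D,7.00): a=2.6705, h=2.9780
  candidates: C₊=(5.6141,2.8671) cross=26.818; C₋=(5.7179,-3.0880) cross=-26.818
  mode + wants cross > 0 → take C=(5.6141,2.8671) (cross=26.818)
ex = (C−B)/|BC| = (0.6545,0.7560); ey = (-0.7560,0.6545)
P = B + 2.93·ex + 1.92·ey = (3.4622,3.3149)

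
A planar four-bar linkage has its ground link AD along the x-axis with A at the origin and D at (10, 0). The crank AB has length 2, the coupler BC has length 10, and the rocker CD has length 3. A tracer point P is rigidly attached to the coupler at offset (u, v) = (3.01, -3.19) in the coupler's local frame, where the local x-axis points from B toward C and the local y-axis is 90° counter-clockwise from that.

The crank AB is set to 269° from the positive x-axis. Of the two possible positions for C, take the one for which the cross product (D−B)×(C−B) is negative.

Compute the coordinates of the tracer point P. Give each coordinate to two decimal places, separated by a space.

2.64 -5.47

A=(0,0), D=(10.00,0)
B = A + 2.00·(cos269°, sin269°) = (-0.0349, -1.9997)
|BD| = 10.2322
circle(B,10.00) ∩ circle(D,3.00): a=9.5628, h=2.9244
  candidates: C₊=(8.7720,2.7372) cross=29.923; C₋=(9.9151,-2.9988) cross=-29.923
  mode - wants cross < 0 → take C=(9.9151,-2.9988) (cross=-29.923)
ex = (C−B)/|BC| = (0.9950,-0.0999); ey = (0.0999,0.9950)
P = B + 3.01·ex + -3.19·ey = (2.6413,-5.4745)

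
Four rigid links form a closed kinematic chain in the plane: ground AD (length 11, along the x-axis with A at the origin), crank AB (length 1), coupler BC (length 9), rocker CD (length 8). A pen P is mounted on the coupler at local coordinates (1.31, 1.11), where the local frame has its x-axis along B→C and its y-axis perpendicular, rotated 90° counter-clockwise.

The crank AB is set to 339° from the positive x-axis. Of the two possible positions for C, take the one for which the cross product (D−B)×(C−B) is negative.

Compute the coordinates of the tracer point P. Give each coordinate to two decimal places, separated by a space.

2.64 -0.56

A=(0,0), D=(11.00,0)
B = A + 1.00·(cos339°, sin339°) = (0.9336, -0.3584)
|BD| = 10.0728
circle(B,9.00) ∩ circle(D,8.00): a=5.8803, h=6.8134
  candidates: C₊=(6.5677,6.6599) cross=68.630; C₋=(7.0525,-6.9583) cross=-68.630
  mode - wants cross < 0 → take C=(7.0525,-6.9583) (cross=-68.630)
ex = (C−B)/|BC| = (0.6799,-0.7333); ey = (0.7333,0.6799)
P = B + 1.31·ex + 1.11·ey = (2.6382,-0.5643)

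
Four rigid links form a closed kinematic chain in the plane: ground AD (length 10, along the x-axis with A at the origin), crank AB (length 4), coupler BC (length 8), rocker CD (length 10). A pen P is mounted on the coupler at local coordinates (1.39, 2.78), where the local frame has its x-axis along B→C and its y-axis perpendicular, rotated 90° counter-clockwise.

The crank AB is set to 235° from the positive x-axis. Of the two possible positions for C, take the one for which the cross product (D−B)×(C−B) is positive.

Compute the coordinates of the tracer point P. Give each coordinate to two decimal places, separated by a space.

-4.30 -0.90

A=(0,0), D=(10.00,0)
B = A + 4.00·(cos235°, sin235°) = (-2.2943, -3.2766)
|BD| = 12.7234
circle(B,8.00) ∩ circle(D,10.00): a=4.9470, h=6.2871
  candidates: C₊=(0.8668,4.0724) cross=79.993; C₋=(4.1049,-8.0776) cross=-79.993
  mode + wants cross > 0 → take C=(0.8668,4.0724) (cross=79.993)
ex = (C−B)/|BC| = (0.3951,0.9186); ey = (-0.9186,0.3951)
P = B + 1.39·ex + 2.78·ey = (-4.2988,-0.9012)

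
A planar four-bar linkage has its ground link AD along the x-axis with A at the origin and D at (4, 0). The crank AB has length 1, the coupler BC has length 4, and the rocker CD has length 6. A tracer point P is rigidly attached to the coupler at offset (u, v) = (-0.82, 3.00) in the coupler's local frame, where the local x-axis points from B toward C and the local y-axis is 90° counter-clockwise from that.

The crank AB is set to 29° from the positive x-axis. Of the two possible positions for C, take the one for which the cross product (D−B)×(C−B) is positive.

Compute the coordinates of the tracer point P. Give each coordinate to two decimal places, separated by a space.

-1.83 -1.06

A=(0,0), D=(4.00,0)
B = A + 1.00·(cos29°, sin29°) = (0.8746, 0.4848)
|BD| = 3.1628
circle(B,4.00) ∩ circle(D,6.00): a=-1.5804, h=3.6745
  candidates: C₊=(-0.1239,4.3582) cross=11.622; C₋=(-1.2504,-2.9041) cross=-11.622
  mode + wants cross > 0 → take C=(-0.1239,4.3582) (cross=11.622)
ex = (C−B)/|BC| = (-0.2496,0.9683); ey = (-0.9683,-0.2496)
P = B + -0.82·ex + 3.00·ey = (-1.8257,-1.0581)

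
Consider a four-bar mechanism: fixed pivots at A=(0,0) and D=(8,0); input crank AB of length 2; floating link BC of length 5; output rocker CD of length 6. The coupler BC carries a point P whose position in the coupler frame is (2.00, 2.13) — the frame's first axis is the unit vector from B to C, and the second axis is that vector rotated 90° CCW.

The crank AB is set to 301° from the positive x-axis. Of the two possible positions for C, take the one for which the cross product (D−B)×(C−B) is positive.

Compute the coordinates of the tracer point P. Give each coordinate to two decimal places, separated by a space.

A=(0,0), D=(8.00,0)
B = A + 2.00·(cos301°, sin301°) = (1.0301, -1.7143)
|BD| = 7.1777
circle(B,5.00) ∩ circle(D,6.00): a=2.8226, h=4.1271
  candidates: C₊=(2.7852,2.9675) cross=29.623; C₋=(4.7567,-5.0479) cross=-29.623
  mode + wants cross > 0 → take C=(2.7852,2.9675) (cross=29.623)
ex = (C−B)/|BC| = (0.3510,0.9364); ey = (-0.9364,0.3510)
P = B + 2.00·ex + 2.13·ey = (-0.2623,0.9061)

-0.26 0.91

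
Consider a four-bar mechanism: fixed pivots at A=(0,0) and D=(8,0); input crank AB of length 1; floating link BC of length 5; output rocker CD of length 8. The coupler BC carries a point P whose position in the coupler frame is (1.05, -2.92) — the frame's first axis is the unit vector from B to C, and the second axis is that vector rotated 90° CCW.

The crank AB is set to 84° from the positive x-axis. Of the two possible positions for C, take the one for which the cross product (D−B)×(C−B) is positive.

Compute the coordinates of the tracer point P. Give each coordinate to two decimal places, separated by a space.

A=(0,0), D=(8.00,0)
B = A + 1.00·(cos84°, sin84°) = (0.1045, 0.9945)
|BD| = 7.9579
circle(B,5.00) ∩ circle(D,8.00): a=1.5285, h=4.7606
  candidates: C₊=(2.2160,5.5268) cross=37.884; C₋=(1.0261,-3.9198) cross=-37.884
  mode + wants cross > 0 → take C=(2.2160,5.5268) (cross=37.884)
ex = (C−B)/|BC| = (0.4223,0.9065); ey = (-0.9065,0.4223)
P = B + 1.05·ex + -2.92·ey = (3.1948,0.7132)

3.19 0.71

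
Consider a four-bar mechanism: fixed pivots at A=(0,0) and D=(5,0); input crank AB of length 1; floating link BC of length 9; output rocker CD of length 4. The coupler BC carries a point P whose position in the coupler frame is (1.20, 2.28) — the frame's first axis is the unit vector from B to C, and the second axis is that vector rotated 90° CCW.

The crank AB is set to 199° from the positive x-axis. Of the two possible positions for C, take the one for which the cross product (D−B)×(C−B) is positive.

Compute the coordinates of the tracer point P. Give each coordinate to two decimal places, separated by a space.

-0.76 2.24

A=(0,0), D=(5.00,0)
B = A + 1.00·(cos199°, sin199°) = (-0.9455, -0.3256)
|BD| = 5.9544
circle(B,9.00) ∩ circle(D,4.00): a=8.4353, h=3.1377
  candidates: C₊=(7.3056,3.2686) cross=18.683; C₋=(7.6488,-2.9973) cross=-18.683
  mode + wants cross > 0 → take C=(7.3056,3.2686) (cross=18.683)
ex = (C−B)/|BC| = (0.9168,0.3994); ey = (-0.3994,0.9168)
P = B + 1.20·ex + 2.28·ey = (-0.7559,2.2440)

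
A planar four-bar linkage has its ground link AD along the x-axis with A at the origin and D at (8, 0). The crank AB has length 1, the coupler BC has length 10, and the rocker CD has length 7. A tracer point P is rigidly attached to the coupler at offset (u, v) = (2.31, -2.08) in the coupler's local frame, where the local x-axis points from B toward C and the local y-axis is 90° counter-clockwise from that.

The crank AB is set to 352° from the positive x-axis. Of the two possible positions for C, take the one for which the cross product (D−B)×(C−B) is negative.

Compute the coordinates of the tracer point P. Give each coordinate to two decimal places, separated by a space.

1.25 -3.24

A=(0,0), D=(8.00,0)
B = A + 1.00·(cos352°, sin352°) = (0.9903, -0.1392)
|BD| = 7.0111
circle(B,10.00) ∩ circle(D,7.00): a=7.1426, h=6.9988
  candidates: C₊=(7.9926,7.0000) cross=49.069; C₋=(8.2704,-6.9948) cross=-49.069
  mode - wants cross < 0 → take C=(8.2704,-6.9948) (cross=-49.069)
ex = (C−B)/|BC| = (0.7280,-0.6856); ey = (0.6856,0.7280)
P = B + 2.31·ex + -2.08·ey = (1.2460,-3.2371)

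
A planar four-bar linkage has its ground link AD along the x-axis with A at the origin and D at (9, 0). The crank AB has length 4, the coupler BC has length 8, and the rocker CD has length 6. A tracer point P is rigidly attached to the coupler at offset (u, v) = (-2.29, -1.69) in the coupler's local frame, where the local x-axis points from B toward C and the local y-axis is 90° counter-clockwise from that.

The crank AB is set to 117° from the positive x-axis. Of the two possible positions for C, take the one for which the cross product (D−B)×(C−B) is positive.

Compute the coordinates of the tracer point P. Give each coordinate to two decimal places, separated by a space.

A=(0,0), D=(9.00,0)
B = A + 4.00·(cos117°, sin117°) = (-1.8160, 3.5640)
|BD| = 11.3880
circle(B,8.00) ∩ circle(D,6.00): a=6.9234, h=4.0083
  candidates: C₊=(6.0141,5.2043) cross=45.647; C₋=(3.5052,-2.4097) cross=-45.647
  mode + wants cross > 0 → take C=(6.0141,5.2043) (cross=45.647)
ex = (C−B)/|BC| = (0.9788,0.2050); ey = (-0.2050,0.9788)
P = B + -2.29·ex + -1.69·ey = (-3.7108,1.4404)

-3.71 1.44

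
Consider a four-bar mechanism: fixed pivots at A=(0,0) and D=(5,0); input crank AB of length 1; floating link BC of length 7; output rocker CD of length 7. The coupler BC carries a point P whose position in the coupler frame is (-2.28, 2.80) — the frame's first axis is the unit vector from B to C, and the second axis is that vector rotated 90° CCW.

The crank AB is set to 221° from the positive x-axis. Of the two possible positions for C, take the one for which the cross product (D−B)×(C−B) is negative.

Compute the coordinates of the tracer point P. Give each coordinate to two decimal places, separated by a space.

0.47 2.74

A=(0,0), D=(5.00,0)
B = A + 1.00·(cos221°, sin221°) = (-0.7547, -0.6561)
|BD| = 5.7920
circle(B,7.00) ∩ circle(D,7.00): a=2.8960, h=6.3729
  candidates: C₊=(1.4008,6.0038) cross=36.911; C₋=(2.8445,-6.6599) cross=-36.911
  mode - wants cross < 0 → take C=(2.8445,-6.6599) (cross=-36.911)
ex = (C−B)/|BC| = (0.5142,-0.8577); ey = (0.8577,0.5142)
P = B + -2.28·ex + 2.80·ey = (0.4745,2.7392)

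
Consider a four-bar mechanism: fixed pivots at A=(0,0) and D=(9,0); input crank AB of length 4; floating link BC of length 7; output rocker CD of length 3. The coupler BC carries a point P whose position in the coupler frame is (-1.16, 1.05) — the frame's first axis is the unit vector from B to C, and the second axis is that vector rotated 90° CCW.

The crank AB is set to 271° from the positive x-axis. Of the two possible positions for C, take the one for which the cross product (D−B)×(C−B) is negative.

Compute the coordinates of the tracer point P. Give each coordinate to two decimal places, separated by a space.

A=(0,0), D=(9.00,0)
B = A + 4.00·(cos271°, sin271°) = (0.0698, -3.9994)
|BD| = 9.7849
circle(B,7.00) ∩ circle(D,3.00): a=6.9364, h=0.9414
  candidates: C₊=(6.0155,-0.3050) cross=9.212; C₋=(6.7851,-2.0235) cross=-9.212
  mode - wants cross < 0 → take C=(6.7851,-2.0235) (cross=-9.212)
ex = (C−B)/|BC| = (0.9593,0.2823); ey = (-0.2823,0.9593)
P = B + -1.16·ex + 1.05·ey = (-1.3394,-3.3195)

-1.34 -3.32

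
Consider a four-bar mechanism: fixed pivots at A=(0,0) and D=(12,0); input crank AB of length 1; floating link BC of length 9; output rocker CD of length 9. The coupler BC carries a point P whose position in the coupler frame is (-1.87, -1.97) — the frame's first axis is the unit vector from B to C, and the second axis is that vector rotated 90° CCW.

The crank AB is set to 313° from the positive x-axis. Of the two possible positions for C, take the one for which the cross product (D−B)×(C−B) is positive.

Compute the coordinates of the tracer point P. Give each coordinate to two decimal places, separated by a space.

1.21 -3.40

A=(0,0), D=(12.00,0)
B = A + 1.00·(cos313°, sin313°) = (0.6820, -0.7314)
|BD| = 11.3416
circle(B,9.00) ∩ circle(D,9.00): a=5.6708, h=6.9887
  candidates: C₊=(5.8903,6.6085) cross=79.263; C₋=(6.7917,-7.3398) cross=-79.263
  mode + wants cross > 0 → take C=(5.8903,6.6085) (cross=79.263)
ex = (C−B)/|BC| = (0.5787,0.8155); ey = (-0.8155,0.5787)
P = B + -1.87·ex + -1.97·ey = (1.2064,-3.3965)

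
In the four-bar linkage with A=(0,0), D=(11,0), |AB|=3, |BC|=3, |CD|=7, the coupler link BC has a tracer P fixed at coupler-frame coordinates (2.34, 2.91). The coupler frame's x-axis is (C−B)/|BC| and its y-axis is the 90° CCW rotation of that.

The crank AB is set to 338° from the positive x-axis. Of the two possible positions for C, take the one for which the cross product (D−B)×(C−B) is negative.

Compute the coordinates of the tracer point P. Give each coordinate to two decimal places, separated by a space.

A=(0,0), D=(11.00,0)
B = A + 3.00·(cos338°, sin338°) = (2.7816, -1.1238)
|BD| = 8.2949
circle(B,3.00) ∩ circle(D,7.00): a=1.7364, h=2.4464
  candidates: C₊=(4.1704,1.5353) cross=20.293; C₋=(4.8333,-3.3125) cross=-20.293
  mode - wants cross < 0 → take C=(4.8333,-3.3125) (cross=-20.293)
ex = (C−B)/|BC| = (0.6839,-0.7295); ey = (0.7295,0.6839)
P = B + 2.34·ex + 2.91·ey = (6.5049,-0.8407)

6.50 -0.84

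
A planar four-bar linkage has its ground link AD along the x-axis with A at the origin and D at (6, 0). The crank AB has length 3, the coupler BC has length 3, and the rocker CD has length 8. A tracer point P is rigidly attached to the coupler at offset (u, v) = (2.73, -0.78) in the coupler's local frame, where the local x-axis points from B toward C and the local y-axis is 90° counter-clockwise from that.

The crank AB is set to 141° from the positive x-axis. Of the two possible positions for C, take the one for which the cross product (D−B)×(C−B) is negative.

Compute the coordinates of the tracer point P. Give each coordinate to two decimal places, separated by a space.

-2.74 -0.92

A=(0,0), D=(6.00,0)
B = A + 3.00·(cos141°, sin141°) = (-2.3314, 1.8880)
|BD| = 8.5427
circle(B,3.00) ∩ circle(D,8.00): a=1.0522, h=2.8094
  candidates: C₊=(-0.6844,4.3954) cross=24.000; C₋=(-1.9261,-1.0845) cross=-24.000
  mode - wants cross < 0 → take C=(-1.9261,-1.0845) (cross=-24.000)
ex = (C−B)/|BC| = (0.1351,-0.9908); ey = (0.9908,0.1351)
P = B + 2.73·ex + -0.78·ey = (-2.7355,-0.9224)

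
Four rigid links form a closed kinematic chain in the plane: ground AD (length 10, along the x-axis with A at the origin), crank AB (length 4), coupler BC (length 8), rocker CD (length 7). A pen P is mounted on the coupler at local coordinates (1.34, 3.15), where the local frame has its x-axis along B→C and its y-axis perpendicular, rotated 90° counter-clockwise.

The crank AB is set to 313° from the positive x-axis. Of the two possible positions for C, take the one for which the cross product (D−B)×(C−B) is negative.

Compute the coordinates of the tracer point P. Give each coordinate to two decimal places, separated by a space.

A=(0,0), D=(10.00,0)
B = A + 4.00·(cos313°, sin313°) = (2.7280, -2.9254)
|BD| = 7.8384
circle(B,8.00) ∩ circle(D,7.00): a=4.8760, h=6.3423
  candidates: C₊=(4.8846,4.7784) cross=49.713; C₋=(9.6187,-6.9896) cross=-49.713
  mode - wants cross < 0 → take C=(9.6187,-6.9896) (cross=-49.713)
ex = (C−B)/|BC| = (0.8613,-0.5080); ey = (0.5080,0.8613)
P = B + 1.34·ex + 3.15·ey = (5.4825,-0.8929)

5.48 -0.89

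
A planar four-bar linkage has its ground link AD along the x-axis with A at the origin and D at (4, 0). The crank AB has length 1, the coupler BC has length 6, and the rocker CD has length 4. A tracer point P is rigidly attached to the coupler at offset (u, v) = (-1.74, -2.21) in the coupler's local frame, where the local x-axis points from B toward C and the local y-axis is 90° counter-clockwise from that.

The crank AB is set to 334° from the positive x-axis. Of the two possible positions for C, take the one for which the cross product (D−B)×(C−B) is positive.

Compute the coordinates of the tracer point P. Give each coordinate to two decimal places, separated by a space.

1.26 -3.23

A=(0,0), D=(4.00,0)
B = A + 1.00·(cos334°, sin334°) = (0.8988, -0.4384)
|BD| = 3.1320
circle(B,6.00) ∩ circle(D,4.00): a=4.7588, h=3.6542
  candidates: C₊=(5.0993,3.8460) cross=11.445; C₋=(6.1222,-3.3906) cross=-11.445
  mode + wants cross > 0 → take C=(5.0993,3.8460) (cross=11.445)
ex = (C−B)/|BC| = (0.7001,0.7141); ey = (-0.7141,0.7001)
P = B + -1.74·ex + -2.21·ey = (1.2587,-3.2280)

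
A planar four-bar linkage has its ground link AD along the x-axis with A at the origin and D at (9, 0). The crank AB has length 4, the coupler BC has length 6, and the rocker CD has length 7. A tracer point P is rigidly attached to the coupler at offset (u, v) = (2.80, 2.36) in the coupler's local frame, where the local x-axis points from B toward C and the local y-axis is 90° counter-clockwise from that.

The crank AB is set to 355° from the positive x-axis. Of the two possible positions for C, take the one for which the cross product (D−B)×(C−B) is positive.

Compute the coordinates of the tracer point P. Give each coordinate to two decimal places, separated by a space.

A=(0,0), D=(9.00,0)
B = A + 4.00·(cos355°, sin355°) = (3.9848, -0.3486)
|BD| = 5.0273
circle(B,6.00) ∩ circle(D,7.00): a=1.2207, h=5.8745
  candidates: C₊=(4.7952,5.5964) cross=29.533; C₋=(5.6099,-6.1243) cross=-29.533
  mode + wants cross > 0 → take C=(4.7952,5.5964) (cross=29.533)
ex = (C−B)/|BC| = (0.1351,0.9908); ey = (-0.9908,0.1351)
P = B + 2.80·ex + 2.36·ey = (2.0246,2.7445)

2.02 2.74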